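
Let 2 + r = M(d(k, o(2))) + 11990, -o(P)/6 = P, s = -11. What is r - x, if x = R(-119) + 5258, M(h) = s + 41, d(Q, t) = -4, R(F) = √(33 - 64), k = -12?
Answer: 6760 - I*√31 ≈ 6760.0 - 5.5678*I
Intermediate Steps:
o(P) = -6*P
R(F) = I*√31 (R(F) = √(-31) = I*√31)
M(h) = 30 (M(h) = -11 + 41 = 30)
x = 5258 + I*√31 (x = I*√31 + 5258 = 5258 + I*√31 ≈ 5258.0 + 5.5678*I)
r = 12018 (r = -2 + (30 + 11990) = -2 + 12020 = 12018)
r - x = 12018 - (5258 + I*√31) = 12018 + (-5258 - I*√31) = 6760 - I*√31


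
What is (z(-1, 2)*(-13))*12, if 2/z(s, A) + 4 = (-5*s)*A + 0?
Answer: -52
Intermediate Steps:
z(s, A) = 2/(-4 - 5*A*s) (z(s, A) = 2/(-4 + ((-5*s)*A + 0)) = 2/(-4 + (-5*A*s + 0)) = 2/(-4 - 5*A*s))
(z(-1, 2)*(-13))*12 = (-2/(4 + 5*2*(-1))*(-13))*12 = (-2/(4 - 10)*(-13))*12 = (-2/(-6)*(-13))*12 = (-2*(-1/6)*(-13))*12 = ((1/3)*(-13))*12 = -13/3*12 = -52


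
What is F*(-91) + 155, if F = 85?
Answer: -7580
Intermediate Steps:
F*(-91) + 155 = 85*(-91) + 155 = -7735 + 155 = -7580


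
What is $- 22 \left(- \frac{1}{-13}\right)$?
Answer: $- \frac{22}{13} \approx -1.6923$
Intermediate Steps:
$- 22 \left(- \frac{1}{-13}\right) = - 22 \left(\left(-1\right) \left(- \frac{1}{13}\right)\right) = \left(-22\right) \frac{1}{13} = - \frac{22}{13}$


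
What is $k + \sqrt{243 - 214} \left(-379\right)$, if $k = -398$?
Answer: $-398 - 379 \sqrt{29} \approx -2439.0$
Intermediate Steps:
$k + \sqrt{243 - 214} \left(-379\right) = -398 + \sqrt{243 - 214} \left(-379\right) = -398 + \sqrt{29} \left(-379\right) = -398 - 379 \sqrt{29}$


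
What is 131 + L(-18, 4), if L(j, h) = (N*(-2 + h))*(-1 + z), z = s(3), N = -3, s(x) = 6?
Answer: 101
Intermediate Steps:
z = 6
L(j, h) = 30 - 15*h (L(j, h) = (-3*(-2 + h))*(-1 + 6) = (6 - 3*h)*5 = 30 - 15*h)
131 + L(-18, 4) = 131 + (30 - 15*4) = 131 + (30 - 60) = 131 - 30 = 101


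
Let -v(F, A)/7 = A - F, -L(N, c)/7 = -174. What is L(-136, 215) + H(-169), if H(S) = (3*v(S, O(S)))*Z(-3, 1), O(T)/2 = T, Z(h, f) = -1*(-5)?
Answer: 18963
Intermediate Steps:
L(N, c) = 1218 (L(N, c) = -7*(-174) = 1218)
Z(h, f) = 5
O(T) = 2*T
v(F, A) = -7*A + 7*F (v(F, A) = -7*(A - F) = -7*A + 7*F)
H(S) = -105*S (H(S) = (3*(-14*S + 7*S))*5 = (3*(-7*S))*5 = -21*S*5 = -105*S)
L(-136, 215) + H(-169) = 1218 - 105*(-169) = 1218 + 17745 = 18963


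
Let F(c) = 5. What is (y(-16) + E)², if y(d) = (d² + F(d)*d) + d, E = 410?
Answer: 324900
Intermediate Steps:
y(d) = d² + 6*d (y(d) = (d² + 5*d) + d = d² + 6*d)
(y(-16) + E)² = (-16*(6 - 16) + 410)² = (-16*(-10) + 410)² = (160 + 410)² = 570² = 324900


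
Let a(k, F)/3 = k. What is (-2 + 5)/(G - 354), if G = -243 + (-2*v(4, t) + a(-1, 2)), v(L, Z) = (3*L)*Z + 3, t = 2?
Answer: -1/218 ≈ -0.0045872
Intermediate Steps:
a(k, F) = 3*k
v(L, Z) = 3 + 3*L*Z (v(L, Z) = 3*L*Z + 3 = 3 + 3*L*Z)
G = -300 (G = -243 + (-2*(3 + 3*4*2) + 3*(-1)) = -243 + (-2*(3 + 24) - 3) = -243 + (-2*27 - 3) = -243 + (-54 - 3) = -243 - 57 = -300)
(-2 + 5)/(G - 354) = (-2 + 5)/(-300 - 354) = 3/(-654) = -1/654*3 = -1/218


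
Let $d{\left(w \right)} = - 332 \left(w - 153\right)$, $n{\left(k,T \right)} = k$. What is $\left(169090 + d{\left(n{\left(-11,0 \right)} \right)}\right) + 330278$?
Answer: $553816$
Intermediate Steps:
$d{\left(w \right)} = 50796 - 332 w$ ($d{\left(w \right)} = - 332 \left(-153 + w\right) = 50796 - 332 w$)
$\left(169090 + d{\left(n{\left(-11,0 \right)} \right)}\right) + 330278 = \left(169090 + \left(50796 - -3652\right)\right) + 330278 = \left(169090 + \left(50796 + 3652\right)\right) + 330278 = \left(169090 + 54448\right) + 330278 = 223538 + 330278 = 553816$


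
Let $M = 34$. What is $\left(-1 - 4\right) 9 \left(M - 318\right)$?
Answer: $12780$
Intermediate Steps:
$\left(-1 - 4\right) 9 \left(M - 318\right) = \left(-1 - 4\right) 9 \left(34 - 318\right) = \left(-5\right) 9 \left(-284\right) = \left(-45\right) \left(-284\right) = 12780$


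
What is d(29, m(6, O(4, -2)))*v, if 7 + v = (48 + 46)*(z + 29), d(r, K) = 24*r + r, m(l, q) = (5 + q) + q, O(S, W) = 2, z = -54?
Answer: -1708825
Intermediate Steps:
m(l, q) = 5 + 2*q
d(r, K) = 25*r
v = -2357 (v = -7 + (48 + 46)*(-54 + 29) = -7 + 94*(-25) = -7 - 2350 = -2357)
d(29, m(6, O(4, -2)))*v = (25*29)*(-2357) = 725*(-2357) = -1708825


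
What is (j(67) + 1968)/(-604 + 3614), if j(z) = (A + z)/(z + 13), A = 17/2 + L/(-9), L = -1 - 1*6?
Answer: 2835293/4334400 ≈ 0.65414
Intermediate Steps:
L = -7 (L = -1 - 6 = -7)
A = 167/18 (A = 17/2 - 7/(-9) = 17*(½) - 7*(-⅑) = 17/2 + 7/9 = 167/18 ≈ 9.2778)
j(z) = (167/18 + z)/(13 + z) (j(z) = (167/18 + z)/(z + 13) = (167/18 + z)/(13 + z))
(j(67) + 1968)/(-604 + 3614) = ((167/18 + 67)/(13 + 67) + 1968)/(-604 + 3614) = ((1373/18)/80 + 1968)/3010 = ((1/80)*(1373/18) + 1968)*(1/3010) = (1373/1440 + 1968)*(1/3010) = (2835293/1440)*(1/3010) = 2835293/4334400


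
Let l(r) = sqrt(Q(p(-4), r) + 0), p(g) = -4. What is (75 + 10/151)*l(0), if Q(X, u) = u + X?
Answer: 22670*I/151 ≈ 150.13*I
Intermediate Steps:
Q(X, u) = X + u
l(r) = sqrt(-4 + r) (l(r) = sqrt((-4 + r) + 0) = sqrt(-4 + r))
(75 + 10/151)*l(0) = (75 + 10/151)*sqrt(-4 + 0) = (75 + 10*(1/151))*sqrt(-4) = (75 + 10/151)*(2*I) = 11335*(2*I)/151 = 22670*I/151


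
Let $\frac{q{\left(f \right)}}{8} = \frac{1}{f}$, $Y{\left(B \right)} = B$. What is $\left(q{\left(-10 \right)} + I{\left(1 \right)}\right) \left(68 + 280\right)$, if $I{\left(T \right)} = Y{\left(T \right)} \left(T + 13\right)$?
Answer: $\frac{22968}{5} \approx 4593.6$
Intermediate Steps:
$I{\left(T \right)} = T \left(13 + T\right)$ ($I{\left(T \right)} = T \left(T + 13\right) = T \left(13 + T\right)$)
$q{\left(f \right)} = \frac{8}{f}$
$\left(q{\left(-10 \right)} + I{\left(1 \right)}\right) \left(68 + 280\right) = \left(\frac{8}{-10} + 1 \left(13 + 1\right)\right) \left(68 + 280\right) = \left(8 \left(- \frac{1}{10}\right) + 1 \cdot 14\right) 348 = \left(- \frac{4}{5} + 14\right) 348 = \frac{66}{5} \cdot 348 = \frac{22968}{5}$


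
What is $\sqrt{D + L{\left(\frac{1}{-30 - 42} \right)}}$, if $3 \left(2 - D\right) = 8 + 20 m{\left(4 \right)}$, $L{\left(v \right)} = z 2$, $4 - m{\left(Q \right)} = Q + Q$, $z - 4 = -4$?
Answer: $\sqrt{26} \approx 5.099$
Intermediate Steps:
$z = 0$ ($z = 4 - 4 = 0$)
$m{\left(Q \right)} = 4 - 2 Q$ ($m{\left(Q \right)} = 4 - \left(Q + Q\right) = 4 - 2 Q$)
$L{\left(v \right)} = 0$ ($L{\left(v \right)} = 0 \cdot 2 = 0$)
$D = 26$ ($D = 2 - \frac{8 + 20 \left(4 - 8\right)}{3} = 2 - \frac{8 + 20 \left(-4\right)}{3} = 2 - \frac{8 - 80}{3} = 2 - -24 = 2 + 24 = 26$)
$\sqrt{D + L{\left(\frac{1}{-30 - 42} \right)}} = \sqrt{26 + 0} = \sqrt{26}$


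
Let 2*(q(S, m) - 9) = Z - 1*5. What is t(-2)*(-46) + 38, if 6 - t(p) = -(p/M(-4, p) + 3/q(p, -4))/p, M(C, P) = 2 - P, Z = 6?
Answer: -9205/38 ≈ -242.24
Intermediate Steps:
q(S, m) = 19/2 (q(S, m) = 9 + (6 - 1*5)/2 = 9 + (6 - 5)/2 = 9 + (1/2)*1 = 9 + 1/2 = 19/2)
t(p) = 6 + (6/19 + p/(2 - p))/p (t(p) = 6 - (-1)*(p/(2 - p) + 3/(19/2))/p = 6 - (-1)*(p/(2 - p) + 3*(2/19))/p = 6 - (-1)*(p/(2 - p) + 6/19)/p = 6 - (-1)*(6/19 + p/(2 - p))/p = 6 + (6/19 + p/(2 - p))/p)
t(-2)*(-46) + 38 = ((1/19)*(-12 - 241*(-2) + 114*(-2)**2)/(-2*(-2 - 2)))*(-46) + 38 = ((1/19)*(-1/2)*(-12 + 482 + 114*4)/(-4))*(-46) + 38 = ((1/19)*(-1/2)*(-1/4)*(-12 + 482 + 456))*(-46) + 38 = ((1/19)*(-1/2)*(-1/4)*926)*(-46) + 38 = (463/76)*(-46) + 38 = -10649/38 + 38 = -9205/38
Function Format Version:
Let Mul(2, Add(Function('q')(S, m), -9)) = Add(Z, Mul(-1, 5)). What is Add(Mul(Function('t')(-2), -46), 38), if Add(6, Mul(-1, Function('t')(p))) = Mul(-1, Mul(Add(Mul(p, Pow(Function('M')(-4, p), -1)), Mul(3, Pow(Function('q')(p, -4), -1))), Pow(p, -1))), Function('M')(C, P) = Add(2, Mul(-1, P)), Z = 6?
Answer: Rational(-9205, 38) ≈ -242.24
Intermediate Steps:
Function('q')(S, m) = Rational(19, 2) (Function('q')(S, m) = Add(9, Mul(Rational(1, 2), Add(6, Mul(-1, 5)))) = Add(9, Mul(Rational(1, 2), Add(6, -5))) = Add(9, Mul(Rational(1, 2), 1)) = Add(9, Rational(1, 2)) = Rational(19, 2))
Function('t')(p) = Add(6, Mul(Pow(p, -1), Add(Rational(6, 19), Mul(p, Pow(Add(2, Mul(-1, p)), -1))))) (Function('t')(p) = Add(6, Mul(-1, Mul(-1, Mul(Add(Mul(p, Pow(Add(2, Mul(-1, p)), -1)), Mul(3, Pow(Rational(19, 2), -1))), Pow(p, -1))))) = Add(6, Mul(-1, Mul(-1, Mul(Add(Mul(p, Pow(Add(2, Mul(-1, p)), -1)), Mul(3, Rational(2, 19))), Pow(p, -1))))) = Add(6, Mul(-1, Mul(-1, Mul(Add(Mul(p, Pow(Add(2, Mul(-1, p)), -1)), Rational(6, 19)), Pow(p, -1))))) = Add(6, Mul(-1, Mul(-1, Mul(Add(Rational(6, 19), Mul(p, Pow(Add(2, Mul(-1, p)), -1))), Pow(p, -1))))) = Add(6, Mul(-1, Mul(-1, Mul(Pow(p, -1), Add(Rational(6, 19), Mul(p, Pow(Add(2, Mul(-1, p)), -1))))))) = Add(6, Mul(-1, Mul(-1, Pow(p, -1), Add(Rational(6, 19), Mul(p, Pow(Add(2, Mul(-1, p)), -1)))))) = Add(6, Mul(Pow(p, -1), Add(Rational(6, 19), Mul(p, Pow(Add(2, Mul(-1, p)), -1))))))
Add(Mul(Function('t')(-2), -46), 38) = Add(Mul(Mul(Rational(1, 19), Pow(-2, -1), Pow(Add(-2, -2), -1), Add(-12, Mul(-241, -2), Mul(114, Pow(-2, 2)))), -46), 38) = Add(Mul(Mul(Rational(1, 19), Rational(-1, 2), Pow(-4, -1), Add(-12, 482, Mul(114, 4))), -46), 38) = Add(Mul(Mul(Rational(1, 19), Rational(-1, 2), Rational(-1, 4), Add(-12, 482, 456)), -46), 38) = Add(Mul(Mul(Rational(1, 19), Rational(-1, 2), Rational(-1, 4), 926), -46), 38) = Add(Mul(Rational(463, 76), -46), 38) = Add(Rational(-10649, 38), 38) = Rational(-9205, 38)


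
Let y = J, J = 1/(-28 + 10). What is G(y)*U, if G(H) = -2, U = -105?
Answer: 210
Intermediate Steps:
J = -1/18 (J = 1/(-18) = -1/18 ≈ -0.055556)
y = -1/18 ≈ -0.055556
G(y)*U = -2*(-105) = 210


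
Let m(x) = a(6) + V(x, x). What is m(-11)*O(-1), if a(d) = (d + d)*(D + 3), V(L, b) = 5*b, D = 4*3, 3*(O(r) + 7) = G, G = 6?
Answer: -625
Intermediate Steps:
O(r) = -5 (O(r) = -7 + (1/3)*6 = -7 + 2 = -5)
D = 12
a(d) = 30*d (a(d) = (d + d)*(12 + 3) = (2*d)*15 = 30*d)
m(x) = 180 + 5*x (m(x) = 30*6 + 5*x = 180 + 5*x)
m(-11)*O(-1) = (180 + 5*(-11))*(-5) = (180 - 55)*(-5) = 125*(-5) = -625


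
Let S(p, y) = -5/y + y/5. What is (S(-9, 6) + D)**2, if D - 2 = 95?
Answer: 8532241/900 ≈ 9480.3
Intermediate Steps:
S(p, y) = -5/y + y/5 (S(p, y) = -5/y + y*(1/5) = -5/y + y/5)
D = 97 (D = 2 + 95 = 97)
(S(-9, 6) + D)**2 = ((-5/6 + (1/5)*6) + 97)**2 = ((-5*1/6 + 6/5) + 97)**2 = ((-5/6 + 6/5) + 97)**2 = (11/30 + 97)**2 = (2921/30)**2 = 8532241/900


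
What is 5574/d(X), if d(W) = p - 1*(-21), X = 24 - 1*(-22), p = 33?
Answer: 929/9 ≈ 103.22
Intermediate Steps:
X = 46 (X = 24 + 22 = 46)
d(W) = 54 (d(W) = 33 - 1*(-21) = 33 + 21 = 54)
5574/d(X) = 5574/54 = 5574*(1/54) = 929/9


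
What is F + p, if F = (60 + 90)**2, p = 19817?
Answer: 42317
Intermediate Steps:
F = 22500 (F = 150**2 = 22500)
F + p = 22500 + 19817 = 42317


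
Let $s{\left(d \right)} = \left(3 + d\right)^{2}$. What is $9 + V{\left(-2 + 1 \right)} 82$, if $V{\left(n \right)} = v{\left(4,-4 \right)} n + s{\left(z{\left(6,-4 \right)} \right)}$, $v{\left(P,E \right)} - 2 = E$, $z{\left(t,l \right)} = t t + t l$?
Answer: $18623$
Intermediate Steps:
$z{\left(t,l \right)} = t^{2} + l t$
$v{\left(P,E \right)} = 2 + E$
$V{\left(n \right)} = 225 - 2 n$ ($V{\left(n \right)} = \left(2 - 4\right) n + \left(3 + 6 \left(-4 + 6\right)\right)^{2} = - 2 n + \left(3 + 6 \cdot 2\right)^{2} = - 2 n + \left(3 + 12\right)^{2} = - 2 n + 15^{2} = - 2 n + 225 = 225 - 2 n$)
$9 + V{\left(-2 + 1 \right)} 82 = 9 + \left(225 - 2 \left(-2 + 1\right)\right) 82 = 9 + \left(225 - -2\right) 82 = 9 + \left(225 + 2\right) 82 = 9 + 227 \cdot 82 = 9 + 18614 = 18623$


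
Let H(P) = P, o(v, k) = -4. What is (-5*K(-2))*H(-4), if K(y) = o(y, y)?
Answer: -80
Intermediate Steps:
K(y) = -4
(-5*K(-2))*H(-4) = -5*(-4)*(-4) = 20*(-4) = -80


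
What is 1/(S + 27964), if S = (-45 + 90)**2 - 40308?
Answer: -1/10319 ≈ -9.6909e-5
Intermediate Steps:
S = -38283 (S = 45**2 - 40308 = 2025 - 40308 = -38283)
1/(S + 27964) = 1/(-38283 + 27964) = 1/(-10319) = -1/10319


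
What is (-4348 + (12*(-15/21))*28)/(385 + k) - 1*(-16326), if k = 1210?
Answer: 26035382/1595 ≈ 16323.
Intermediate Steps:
(-4348 + (12*(-15/21))*28)/(385 + k) - 1*(-16326) = (-4348 + (12*(-15/21))*28)/(385 + 1210) - 1*(-16326) = (-4348 + (12*(-15*1/21))*28)/1595 + 16326 = (-4348 + (12*(-5/7))*28)*(1/1595) + 16326 = (-4348 - 60/7*28)*(1/1595) + 16326 = (-4348 - 240)*(1/1595) + 16326 = -4588*1/1595 + 16326 = -4588/1595 + 16326 = 26035382/1595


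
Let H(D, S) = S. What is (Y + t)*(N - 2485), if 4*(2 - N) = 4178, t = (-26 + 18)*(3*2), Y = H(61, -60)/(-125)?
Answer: 838134/5 ≈ 1.6763e+5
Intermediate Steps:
Y = 12/25 (Y = -60/(-125) = -60*(-1/125) = 12/25 ≈ 0.48000)
t = -48 (t = -8*6 = -48)
N = -2085/2 (N = 2 - ¼*4178 = 2 - 2089/2 = -2085/2 ≈ -1042.5)
(Y + t)*(N - 2485) = (12/25 - 48)*(-2085/2 - 2485) = -1188/25*(-7055/2) = 838134/5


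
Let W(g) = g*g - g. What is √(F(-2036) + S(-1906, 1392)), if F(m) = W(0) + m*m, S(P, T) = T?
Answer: 16*√16198 ≈ 2036.3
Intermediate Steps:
W(g) = g² - g
F(m) = m² (F(m) = 0*(-1 + 0) + m*m = 0*(-1) + m² = 0 + m² = m²)
√(F(-2036) + S(-1906, 1392)) = √((-2036)² + 1392) = √(4145296 + 1392) = √4146688 = 16*√16198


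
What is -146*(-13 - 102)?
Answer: 16790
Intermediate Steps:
-146*(-13 - 102) = -146*(-115) = -1*(-16790) = 16790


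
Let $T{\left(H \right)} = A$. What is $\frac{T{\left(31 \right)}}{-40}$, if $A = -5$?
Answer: $\frac{1}{8} \approx 0.125$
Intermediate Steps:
$T{\left(H \right)} = -5$
$\frac{T{\left(31 \right)}}{-40} = - \frac{5}{-40} = \left(-5\right) \left(- \frac{1}{40}\right) = \frac{1}{8}$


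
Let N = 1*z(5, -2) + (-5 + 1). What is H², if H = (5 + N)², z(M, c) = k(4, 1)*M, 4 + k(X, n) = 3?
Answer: 256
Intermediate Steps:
k(X, n) = -1 (k(X, n) = -4 + 3 = -1)
z(M, c) = -M
N = -9 (N = 1*(-1*5) + (-5 + 1) = 1*(-5) - 4 = -5 - 4 = -9)
H = 16 (H = (5 - 9)² = (-4)² = 16)
H² = 16² = 256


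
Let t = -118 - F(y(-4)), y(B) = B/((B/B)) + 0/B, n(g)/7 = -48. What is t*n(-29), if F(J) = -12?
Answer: 35616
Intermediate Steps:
n(g) = -336 (n(g) = 7*(-48) = -336)
y(B) = B (y(B) = B/1 + 0 = B*1 + 0 = B + 0 = B)
t = -106 (t = -118 - 1*(-12) = -118 + 12 = -106)
t*n(-29) = -106*(-336) = 35616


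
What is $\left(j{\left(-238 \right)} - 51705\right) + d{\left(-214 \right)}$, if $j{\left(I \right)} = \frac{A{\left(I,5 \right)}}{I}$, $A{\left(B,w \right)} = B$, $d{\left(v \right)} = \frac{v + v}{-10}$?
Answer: $- \frac{258306}{5} \approx -51661.0$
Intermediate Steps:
$d{\left(v \right)} = - \frac{v}{5}$ ($d{\left(v \right)} = - \frac{2 v}{10} = - \frac{v}{5}$)
$j{\left(I \right)} = 1$ ($j{\left(I \right)} = \frac{I}{I} = 1$)
$\left(j{\left(-238 \right)} - 51705\right) + d{\left(-214 \right)} = \left(1 - 51705\right) - - \frac{214}{5} = -51704 + \frac{214}{5} = - \frac{258306}{5}$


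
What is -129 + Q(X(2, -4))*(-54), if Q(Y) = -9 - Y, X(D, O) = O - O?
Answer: 357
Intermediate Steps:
X(D, O) = 0
-129 + Q(X(2, -4))*(-54) = -129 + (-9 - 1*0)*(-54) = -129 + (-9 + 0)*(-54) = -129 - 9*(-54) = -129 + 486 = 357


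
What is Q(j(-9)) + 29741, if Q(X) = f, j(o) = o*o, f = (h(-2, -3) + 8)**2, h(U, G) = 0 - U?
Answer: 29841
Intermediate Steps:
h(U, G) = -U
f = 100 (f = (-1*(-2) + 8)**2 = (2 + 8)**2 = 10**2 = 100)
j(o) = o**2
Q(X) = 100
Q(j(-9)) + 29741 = 100 + 29741 = 29841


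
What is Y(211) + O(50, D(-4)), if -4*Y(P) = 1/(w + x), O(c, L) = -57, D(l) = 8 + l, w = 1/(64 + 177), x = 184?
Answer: -10110901/177380 ≈ -57.001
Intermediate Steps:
w = 1/241 ≈ 0.0041494
Y(P) = -241/177380 (Y(P) = -1/(4*(1/241 + 184)) = -1/(4*44345/241) = -¼*241/44345 = -241/177380)
Y(211) + O(50, D(-4)) = -241/177380 - 57 = -10110901/177380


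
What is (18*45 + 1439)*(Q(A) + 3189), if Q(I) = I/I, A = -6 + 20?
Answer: 7174310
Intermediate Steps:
A = 14
Q(I) = 1
(18*45 + 1439)*(Q(A) + 3189) = (18*45 + 1439)*(1 + 3189) = (810 + 1439)*3190 = 2249*3190 = 7174310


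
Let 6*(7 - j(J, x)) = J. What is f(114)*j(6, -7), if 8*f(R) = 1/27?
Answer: 1/36 ≈ 0.027778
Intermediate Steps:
j(J, x) = 7 - J/6
f(R) = 1/216 (f(R) = (⅛)/27 = (⅛)*(1/27) = 1/216)
f(114)*j(6, -7) = (7 - ⅙*6)/216 = (7 - 1)/216 = (1/216)*6 = 1/36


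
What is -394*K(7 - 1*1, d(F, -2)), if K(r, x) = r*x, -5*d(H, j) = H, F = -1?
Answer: -2364/5 ≈ -472.80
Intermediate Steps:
d(H, j) = -H/5
-394*K(7 - 1*1, d(F, -2)) = -394*(7 - 1*1)*(-⅕*(-1)) = -394*(7 - 1)/5 = -2364/5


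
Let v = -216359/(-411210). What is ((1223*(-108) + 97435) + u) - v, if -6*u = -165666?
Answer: -2894312339/411210 ≈ -7038.5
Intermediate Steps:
u = 27611 (u = -⅙*(-165666) = 27611)
v = 216359/411210 (v = -216359*(-1/411210) = 216359/411210 ≈ 0.52615)
((1223*(-108) + 97435) + u) - v = ((1223*(-108) + 97435) + 27611) - 1*216359/411210 = ((-132084 + 97435) + 27611) - 216359/411210 = (-34649 + 27611) - 216359/411210 = -7038 - 216359/411210 = -2894312339/411210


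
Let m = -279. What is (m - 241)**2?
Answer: 270400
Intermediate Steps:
(m - 241)**2 = (-279 - 241)**2 = (-520)**2 = 270400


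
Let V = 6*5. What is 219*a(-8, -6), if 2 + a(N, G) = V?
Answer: 6132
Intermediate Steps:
V = 30
a(N, G) = 28 (a(N, G) = -2 + 30 = 28)
219*a(-8, -6) = 219*28 = 6132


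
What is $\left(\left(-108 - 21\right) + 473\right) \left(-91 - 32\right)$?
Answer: $-42312$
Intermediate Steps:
$\left(\left(-108 - 21\right) + 473\right) \left(-91 - 32\right) = \left(-129 + 473\right) \left(-123\right) = 344 \left(-123\right) = -42312$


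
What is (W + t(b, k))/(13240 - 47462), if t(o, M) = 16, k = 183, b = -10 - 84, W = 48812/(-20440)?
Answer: -69557/174874420 ≈ -0.00039775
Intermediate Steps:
W = -12203/5110 (W = 48812*(-1/20440) = -12203/5110 ≈ -2.3881)
b = -94
(W + t(b, k))/(13240 - 47462) = (-12203/5110 + 16)/(13240 - 47462) = (69557/5110)/(-34222) = (69557/5110)*(-1/34222) = -69557/174874420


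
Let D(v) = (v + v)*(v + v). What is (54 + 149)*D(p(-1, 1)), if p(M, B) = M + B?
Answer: 0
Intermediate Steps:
p(M, B) = B + M
D(v) = 4*v**2 (D(v) = (2*v)*(2*v) = 4*v**2)
(54 + 149)*D(p(-1, 1)) = (54 + 149)*(4*(1 - 1)**2) = 203*(4*0**2) = 203*(4*0) = 203*0 = 0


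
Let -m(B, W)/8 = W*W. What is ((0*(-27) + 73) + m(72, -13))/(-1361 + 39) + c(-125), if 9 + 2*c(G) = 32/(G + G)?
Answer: -297163/82625 ≈ -3.5965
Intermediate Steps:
m(B, W) = -8*W² (m(B, W) = -8*W*W = -8*W²)
c(G) = -9/2 + 8/G (c(G) = -9/2 + (32/(G + G))/2 = -9/2 + (32/((2*G)))/2 = -9/2 + (32*(1/(2*G)))/2 = -9/2 + (16/G)/2 = -9/2 + 8/G)
((0*(-27) + 73) + m(72, -13))/(-1361 + 39) + c(-125) = ((0*(-27) + 73) - 8*(-13)²)/(-1361 + 39) + (-9/2 + 8/(-125)) = ((0 + 73) - 8*169)/(-1322) + (-9/2 + 8*(-1/125)) = (73 - 1352)*(-1/1322) + (-9/2 - 8/125) = -1279*(-1/1322) - 1141/250 = 1279/1322 - 1141/250 = -297163/82625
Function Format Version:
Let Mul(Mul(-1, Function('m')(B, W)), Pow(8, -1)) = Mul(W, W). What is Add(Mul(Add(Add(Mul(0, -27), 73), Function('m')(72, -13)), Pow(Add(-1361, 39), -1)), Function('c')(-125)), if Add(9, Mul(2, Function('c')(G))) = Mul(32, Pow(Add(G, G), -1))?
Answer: Rational(-297163, 82625) ≈ -3.5965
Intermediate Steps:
Function('m')(B, W) = Mul(-8, Pow(W, 2)) (Function('m')(B, W) = Mul(-8, Mul(W, W)) = Mul(-8, Pow(W, 2)))
Function('c')(G) = Add(Rational(-9, 2), Mul(8, Pow(G, -1))) (Function('c')(G) = Add(Rational(-9, 2), Mul(Rational(1, 2), Mul(32, Pow(Add(G, G), -1)))) = Add(Rational(-9, 2), Mul(Rational(1, 2), Mul(32, Pow(Mul(2, G), -1)))) = Add(Rational(-9, 2), Mul(Rational(1, 2), Mul(32, Mul(Rational(1, 2), Pow(G, -1))))) = Add(Rational(-9, 2), Mul(Rational(1, 2), Mul(16, Pow(G, -1)))) = Add(Rational(-9, 2), Mul(8, Pow(G, -1))))
Add(Mul(Add(Add(Mul(0, -27), 73), Function('m')(72, -13)), Pow(Add(-1361, 39), -1)), Function('c')(-125)) = Add(Mul(Add(Add(Mul(0, -27), 73), Mul(-8, Pow(-13, 2))), Pow(Add(-1361, 39), -1)), Add(Rational(-9, 2), Mul(8, Pow(-125, -1)))) = Add(Mul(Add(Add(0, 73), Mul(-8, 169)), Pow(-1322, -1)), Add(Rational(-9, 2), Mul(8, Rational(-1, 125)))) = Add(Mul(Add(73, -1352), Rational(-1, 1322)), Add(Rational(-9, 2), Rational(-8, 125))) = Add(Mul(-1279, Rational(-1, 1322)), Rational(-1141, 250)) = Add(Rational(1279, 1322), Rational(-1141, 250)) = Rational(-297163, 82625)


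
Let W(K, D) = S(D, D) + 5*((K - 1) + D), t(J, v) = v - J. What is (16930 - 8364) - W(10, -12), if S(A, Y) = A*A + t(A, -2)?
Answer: 8427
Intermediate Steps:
S(A, Y) = -2 + A² - A (S(A, Y) = A*A + (-2 - A) = A² + (-2 - A) = -2 + A² - A)
W(K, D) = -7 + D² + 4*D + 5*K (W(K, D) = (-2 + D² - D) + 5*((K - 1) + D) = (-2 + D² - D) + 5*((-1 + K) + D) = (-2 + D² - D) + 5*(-1 + D + K) = (-2 + D² - D) + (-5 + 5*D + 5*K) = -7 + D² + 4*D + 5*K)
(16930 - 8364) - W(10, -12) = (16930 - 8364) - (-7 + (-12)² + 4*(-12) + 5*10) = 8566 - (-7 + 144 - 48 + 50) = 8566 - 1*139 = 8566 - 139 = 8427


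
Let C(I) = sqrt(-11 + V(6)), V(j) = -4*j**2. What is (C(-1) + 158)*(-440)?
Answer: -69520 - 440*I*sqrt(155) ≈ -69520.0 - 5478.0*I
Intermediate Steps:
C(I) = I*sqrt(155) (C(I) = sqrt(-11 - 4*6**2) = sqrt(-11 - 4*36) = sqrt(-11 - 144) = sqrt(-155) = I*sqrt(155))
(C(-1) + 158)*(-440) = (I*sqrt(155) + 158)*(-440) = (158 + I*sqrt(155))*(-440) = -69520 - 440*I*sqrt(155)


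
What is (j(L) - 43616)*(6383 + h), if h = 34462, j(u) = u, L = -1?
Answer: -1781536365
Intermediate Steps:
(j(L) - 43616)*(6383 + h) = (-1 - 43616)*(6383 + 34462) = -43617*40845 = -1781536365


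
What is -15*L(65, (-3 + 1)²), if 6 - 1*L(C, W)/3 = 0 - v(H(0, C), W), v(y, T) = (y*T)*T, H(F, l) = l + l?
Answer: -93870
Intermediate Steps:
H(F, l) = 2*l
v(y, T) = y*T² (v(y, T) = (T*y)*T = y*T²)
L(C, W) = 18 + 6*C*W² (L(C, W) = 18 - 3*(0 - 2*C*W²) = 18 - (-6)*C*W² = 18 + 6*C*W²)
-15*L(65, (-3 + 1)²) = -15*(18 + 6*65*((-3 + 1)²)²) = -15*(18 + 6*65*((-2)²)²) = -15*(18 + 6*65*4²) = -15*(18 + 6*65*16) = -15*(18 + 6240) = -15*6258 = -93870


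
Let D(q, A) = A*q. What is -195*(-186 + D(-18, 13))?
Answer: 81900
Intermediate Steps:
-195*(-186 + D(-18, 13)) = -195*(-186 + 13*(-18)) = -195*(-186 - 234) = -195*(-420) = 81900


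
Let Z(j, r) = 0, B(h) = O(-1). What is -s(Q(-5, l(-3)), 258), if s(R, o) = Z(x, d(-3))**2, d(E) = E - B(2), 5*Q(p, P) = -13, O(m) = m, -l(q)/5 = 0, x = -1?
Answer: 0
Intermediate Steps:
l(q) = 0 (l(q) = -5*0 = 0)
B(h) = -1
Q(p, P) = -13/5 (Q(p, P) = (1/5)*(-13) = -13/5)
d(E) = 1 + E (d(E) = E - 1*(-1) = E + 1 = 1 + E)
s(R, o) = 0 (s(R, o) = 0**2 = 0)
-s(Q(-5, l(-3)), 258) = -1*0 = 0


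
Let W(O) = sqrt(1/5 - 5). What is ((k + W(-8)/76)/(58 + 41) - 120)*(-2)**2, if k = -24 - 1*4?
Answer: -47632/99 + 2*I*sqrt(30)/9405 ≈ -481.13 + 0.0011647*I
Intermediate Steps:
k = -28 (k = -24 - 4 = -28)
W(O) = 2*I*sqrt(30)/5 (W(O) = sqrt(1/5 - 5) = sqrt(-24/5) = 2*I*sqrt(30)/5)
((k + W(-8)/76)/(58 + 41) - 120)*(-2)**2 = ((-28 + (2*I*sqrt(30)/5)/76)/(58 + 41) - 120)*(-2)**2 = ((-28 + (2*I*sqrt(30)/5)*(1/76))/99 - 120)*4 = ((-28 + I*sqrt(30)/190)*(1/99) - 120)*4 = ((-28/99 + I*sqrt(30)/18810) - 120)*4 = (-11908/99 + I*sqrt(30)/18810)*4 = -47632/99 + 2*I*sqrt(30)/9405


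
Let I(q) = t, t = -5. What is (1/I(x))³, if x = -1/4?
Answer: -1/125 ≈ -0.0080000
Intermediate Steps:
x = -¼ (x = -1*¼ = -¼ ≈ -0.25000)
I(q) = -5
(1/I(x))³ = (1/(-5))³ = (-⅕)³ = -1/125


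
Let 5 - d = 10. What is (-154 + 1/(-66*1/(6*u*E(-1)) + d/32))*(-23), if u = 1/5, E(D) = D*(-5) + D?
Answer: 1576926/445 ≈ 3543.7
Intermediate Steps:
d = -5 (d = 5 - 1*10 = 5 - 10 = -5)
E(D) = -4*D (E(D) = -5*D + D = -4*D)
u = 1/5 (u = 1*(1/5) = 1/5 ≈ 0.20000)
(-154 + 1/(-66*1/(6*u*E(-1)) + d/32))*(-23) = (-154 + 1/(-66/((6*(1/5))*(-4*(-1))) - 5/32))*(-23) = (-154 + 1/(-66/((6/5)*4) - 5*1/32))*(-23) = (-154 + 1/(-66/24/5 - 5/32))*(-23) = (-154 + 1/(-66*5/24 - 5/32))*(-23) = (-154 + 1/(-55/4 - 5/32))*(-23) = (-154 + 1/(-445/32))*(-23) = (-154 - 32/445)*(-23) = -68562/445*(-23) = 1576926/445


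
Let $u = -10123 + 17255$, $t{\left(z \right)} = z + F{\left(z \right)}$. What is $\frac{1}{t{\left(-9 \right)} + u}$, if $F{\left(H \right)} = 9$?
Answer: $\frac{1}{7132} \approx 0.00014021$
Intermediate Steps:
$t{\left(z \right)} = 9 + z$ ($t{\left(z \right)} = z + 9 = 9 + z$)
$u = 7132$
$\frac{1}{t{\left(-9 \right)} + u} = \frac{1}{\left(9 - 9\right) + 7132} = \frac{1}{0 + 7132} = \frac{1}{7132}$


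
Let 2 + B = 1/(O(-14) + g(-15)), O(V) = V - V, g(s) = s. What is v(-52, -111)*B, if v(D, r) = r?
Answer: 1147/5 ≈ 229.40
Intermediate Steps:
O(V) = 0
B = -31/15 (B = -2 + 1/(0 - 15) = -2 + 1/(-15) = -2 - 1/15 = -31/15 ≈ -2.0667)
v(-52, -111)*B = -111*(-31/15) = 1147/5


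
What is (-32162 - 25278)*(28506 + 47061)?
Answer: -4340568480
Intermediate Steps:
(-32162 - 25278)*(28506 + 47061) = -57440*75567 = -4340568480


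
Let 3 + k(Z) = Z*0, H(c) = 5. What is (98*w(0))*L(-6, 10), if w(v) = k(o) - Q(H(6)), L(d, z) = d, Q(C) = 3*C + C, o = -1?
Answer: 13524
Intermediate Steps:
Q(C) = 4*C
k(Z) = -3 (k(Z) = -3 + Z*0 = -3 + 0 = -3)
w(v) = -23 (w(v) = -3 - 4*5 = -3 - 1*20 = -3 - 20 = -23)
(98*w(0))*L(-6, 10) = (98*(-23))*(-6) = -2254*(-6) = 13524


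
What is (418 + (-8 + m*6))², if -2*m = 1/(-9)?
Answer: 1515361/9 ≈ 1.6837e+5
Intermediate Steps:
m = 1/18 (m = -½/(-9) = -½*(-⅑) = 1/18 ≈ 0.055556)
(418 + (-8 + m*6))² = (418 + (-8 + (1/18)*6))² = (418 + (-8 + ⅓))² = (418 - 23/3)² = (1231/3)² = 1515361/9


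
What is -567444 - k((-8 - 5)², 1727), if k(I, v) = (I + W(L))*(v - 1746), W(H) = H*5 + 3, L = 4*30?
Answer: -552776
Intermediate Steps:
L = 120
W(H) = 3 + 5*H (W(H) = 5*H + 3 = 3 + 5*H)
k(I, v) = (-1746 + v)*(603 + I) (k(I, v) = (I + (3 + 5*120))*(v - 1746) = (I + (3 + 600))*(-1746 + v) = (I + 603)*(-1746 + v) = (603 + I)*(-1746 + v) = (-1746 + v)*(603 + I))
-567444 - k((-8 - 5)², 1727) = -567444 - (-1052838 - 1746*(-8 - 5)² + 603*1727 + (-8 - 5)²*1727) = -567444 - (-1052838 - 1746*(-13)² + 1041381 + (-13)²*1727) = -567444 - (-1052838 - 1746*169 + 1041381 + 169*1727) = -567444 - (-1052838 - 295074 + 1041381 + 291863) = -567444 - 1*(-14668) = -567444 + 14668 = -552776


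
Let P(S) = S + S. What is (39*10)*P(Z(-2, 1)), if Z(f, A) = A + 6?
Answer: 5460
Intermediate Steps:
Z(f, A) = 6 + A
P(S) = 2*S
(39*10)*P(Z(-2, 1)) = (39*10)*(2*(6 + 1)) = 390*(2*7) = 390*14 = 5460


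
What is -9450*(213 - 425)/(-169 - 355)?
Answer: -500850/131 ≈ -3823.3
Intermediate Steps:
-9450*(213 - 425)/(-169 - 355) = -(-2003400)/(-524) = -(-2003400)*(-1)/524 = -9450*53/131 = -500850/131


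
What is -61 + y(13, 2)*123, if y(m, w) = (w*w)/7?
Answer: 65/7 ≈ 9.2857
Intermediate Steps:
y(m, w) = w²/7 (y(m, w) = w²*(⅐) = w²/7)
-61 + y(13, 2)*123 = -61 + ((⅐)*2²)*123 = -61 + ((⅐)*4)*123 = -61 + (4/7)*123 = -61 + 492/7 = 65/7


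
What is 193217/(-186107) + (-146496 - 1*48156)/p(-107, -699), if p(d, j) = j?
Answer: 12030347027/43362931 ≈ 277.43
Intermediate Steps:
193217/(-186107) + (-146496 - 1*48156)/p(-107, -699) = 193217/(-186107) + (-146496 - 1*48156)/(-699) = 193217*(-1/186107) + (-146496 - 48156)*(-1/699) = -193217/186107 - 194652*(-1/699) = -193217/186107 + 64884/233 = 12030347027/43362931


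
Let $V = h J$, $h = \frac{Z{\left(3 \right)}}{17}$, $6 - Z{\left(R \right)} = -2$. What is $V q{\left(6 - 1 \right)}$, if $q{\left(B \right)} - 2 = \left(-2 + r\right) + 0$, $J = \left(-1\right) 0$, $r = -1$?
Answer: $0$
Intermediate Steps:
$Z{\left(R \right)} = 8$ ($Z{\left(R \right)} = 6 - -2 = 6 + 2 = 8$)
$h = \frac{8}{17} \approx 0.47059$
$J = 0$
$V = 0$ ($V = \frac{8}{17} \cdot 0 = 0$)
$q{\left(B \right)} = -1$ ($q{\left(B \right)} = 2 + \left(\left(-2 - 1\right) + 0\right) = 2 + \left(-3 + 0\right) = 2 - 3 = -1$)
$V q{\left(6 - 1 \right)} = 0 \left(-1\right) = 0$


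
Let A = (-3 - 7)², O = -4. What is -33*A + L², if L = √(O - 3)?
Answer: -3307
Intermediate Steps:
A = 100 (A = (-10)² = 100)
L = I*√7 (L = √(-4 - 3) = √(-7) = I*√7 ≈ 2.6458*I)
-33*A + L² = -33*100 + (I*√7)² = -3300 - 7 = -3307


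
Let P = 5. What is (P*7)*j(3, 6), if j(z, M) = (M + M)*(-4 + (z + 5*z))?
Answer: 5880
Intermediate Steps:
j(z, M) = 2*M*(-4 + 6*z) (j(z, M) = (2*M)*(-4 + 6*z) = 2*M*(-4 + 6*z))
(P*7)*j(3, 6) = (5*7)*(4*6*(-2 + 3*3)) = 35*(4*6*(-2 + 9)) = 35*(4*6*7) = 35*168 = 5880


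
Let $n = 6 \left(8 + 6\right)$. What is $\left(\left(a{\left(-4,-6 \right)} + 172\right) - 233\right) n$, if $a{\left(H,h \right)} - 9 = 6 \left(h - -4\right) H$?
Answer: $-336$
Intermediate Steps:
$a{\left(H,h \right)} = 9 + H \left(24 + 6 h\right)$ ($a{\left(H,h \right)} = 9 + 6 \left(h - -4\right) H = 9 + 6 \left(h + 4\right) H = 9 + 6 \left(4 + h\right) H = 9 + \left(24 + 6 h\right) H = 9 + H \left(24 + 6 h\right)$)
$n = 84$ ($n = 6 \cdot 14 = 84$)
$\left(\left(a{\left(-4,-6 \right)} + 172\right) - 233\right) n = \left(\left(\left(9 + 24 \left(-4\right) + 6 \left(-4\right) \left(-6\right)\right) + 172\right) - 233\right) 84 = \left(\left(\left(9 - 96 + 144\right) + 172\right) - 233\right) 84 = \left(\left(57 + 172\right) - 233\right) 84 = \left(229 - 233\right) 84 = \left(-4\right) 84 = -336$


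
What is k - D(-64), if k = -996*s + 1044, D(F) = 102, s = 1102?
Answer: -1096650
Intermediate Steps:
k = -1096548 (k = -996*1102 + 1044 = -1097592 + 1044 = -1096548)
k - D(-64) = -1096548 - 1*102 = -1096548 - 102 = -1096650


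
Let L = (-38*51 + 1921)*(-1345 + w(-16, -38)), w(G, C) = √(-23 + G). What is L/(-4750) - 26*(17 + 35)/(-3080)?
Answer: -320011/73150 + 17*I*√39/4750 ≈ -4.3747 + 0.022351*I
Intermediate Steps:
L = 22865 - 17*I*√39 (L = (-38*51 + 1921)*(-1345 + √(-23 - 16)) = (-1938 + 1921)*(-1345 + √(-39)) = -17*(-1345 + I*√39) = 22865 - 17*I*√39 ≈ 22865.0 - 106.16*I)
L/(-4750) - 26*(17 + 35)/(-3080) = (22865 - 17*I*√39)/(-4750) - 26*(17 + 35)/(-3080) = (22865 - 17*I*√39)*(-1/4750) - 26*52*(-1/3080) = (-4573/950 + 17*I*√39/4750) - 1352*(-1/3080) = (-4573/950 + 17*I*√39/4750) + 169/385 = -320011/73150 + 17*I*√39/4750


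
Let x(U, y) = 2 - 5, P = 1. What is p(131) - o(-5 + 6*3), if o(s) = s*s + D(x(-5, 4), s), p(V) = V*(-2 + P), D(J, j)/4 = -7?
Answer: -272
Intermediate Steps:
x(U, y) = -3
D(J, j) = -28 (D(J, j) = 4*(-7) = -28)
p(V) = -V (p(V) = V*(-2 + 1) = V*(-1) = -V)
o(s) = -28 + s**2 (o(s) = s*s - 28 = s**2 - 28 = -28 + s**2)
p(131) - o(-5 + 6*3) = -1*131 - (-28 + (-5 + 6*3)**2) = -131 - (-28 + (-5 + 18)**2) = -131 - (-28 + 13**2) = -131 - (-28 + 169) = -131 - 1*141 = -131 - 141 = -272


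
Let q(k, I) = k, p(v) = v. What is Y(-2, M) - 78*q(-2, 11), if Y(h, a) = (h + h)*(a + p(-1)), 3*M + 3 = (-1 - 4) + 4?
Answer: 496/3 ≈ 165.33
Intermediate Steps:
M = -4/3 (M = -1 + ((-1 - 4) + 4)/3 = -1 + (-5 + 4)/3 = -1 + (⅓)*(-1) = -1 - ⅓ = -4/3 ≈ -1.3333)
Y(h, a) = 2*h*(-1 + a) (Y(h, a) = (h + h)*(a - 1) = (2*h)*(-1 + a) = 2*h*(-1 + a))
Y(-2, M) - 78*q(-2, 11) = 2*(-2)*(-1 - 4/3) - 78*(-2) = 2*(-2)*(-7/3) + 156 = 28/3 + 156 = 496/3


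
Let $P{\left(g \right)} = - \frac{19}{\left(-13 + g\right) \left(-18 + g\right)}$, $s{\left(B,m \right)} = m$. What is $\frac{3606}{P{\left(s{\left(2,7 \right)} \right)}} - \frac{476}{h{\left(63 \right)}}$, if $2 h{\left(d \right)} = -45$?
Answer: $- \frac{10691732}{855} \approx -12505.0$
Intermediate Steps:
$P{\left(g \right)} = - \frac{19}{\left(-18 + g\right) \left(-13 + g\right)}$
$h{\left(d \right)} = - \frac{45}{2}$ ($h{\left(d \right)} = \frac{1}{2} \left(-45\right) = - \frac{45}{2}$)
$\frac{3606}{P{\left(s{\left(2,7 \right)} \right)}} - \frac{476}{h{\left(63 \right)}} = \frac{3606}{\left(-19\right) \frac{1}{234 + 7^{2} - 217}} - \frac{476}{- \frac{45}{2}} = \frac{3606}{\left(-19\right) \frac{1}{234 + 49 - 217}} - - \frac{952}{45} = \frac{3606}{\left(-19\right) \frac{1}{66}} + \frac{952}{45} = \frac{3606}{- \frac{19}{66}} + \frac{952}{45} = 3606 \left(- \frac{66}{19}\right) + \frac{952}{45} = - \frac{237996}{19} + \frac{952}{45} = - \frac{10691732}{855}$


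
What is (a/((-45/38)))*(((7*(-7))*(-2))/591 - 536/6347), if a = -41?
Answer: 95109668/33759693 ≈ 2.8173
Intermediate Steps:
(a/((-45/38)))*(((7*(-7))*(-2))/591 - 536/6347) = (-41/((-45/38)))*(((7*(-7))*(-2))/591 - 536/6347) = (-41/((-45*1/38)))*(-49*(-2)*(1/591) - 536*1/6347) = (-41/(-45/38))*(98*(1/591) - 536/6347) = (-41*(-38/45))*(98/591 - 536/6347) = (1558/45)*(305230/3751077) = 95109668/33759693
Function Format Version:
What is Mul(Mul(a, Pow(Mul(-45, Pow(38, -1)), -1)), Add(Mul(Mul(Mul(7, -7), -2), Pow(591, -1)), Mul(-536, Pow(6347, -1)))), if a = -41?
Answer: Rational(95109668, 33759693) ≈ 2.8173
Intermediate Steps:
Mul(Mul(a, Pow(Mul(-45, Pow(38, -1)), -1)), Add(Mul(Mul(Mul(7, -7), -2), Pow(591, -1)), Mul(-536, Pow(6347, -1)))) = Mul(Mul(-41, Pow(Mul(-45, Pow(38, -1)), -1)), Add(Mul(Mul(Mul(7, -7), -2), Pow(591, -1)), Mul(-536, Pow(6347, -1)))) = Mul(Mul(-41, Pow(Mul(-45, Rational(1, 38)), -1)), Add(Mul(Mul(-49, -2), Rational(1, 591)), Mul(-536, Rational(1, 6347)))) = Mul(Mul(-41, Pow(Rational(-45, 38), -1)), Add(Mul(98, Rational(1, 591)), Rational(-536, 6347))) = Mul(Mul(-41, Rational(-38, 45)), Add(Rational(98, 591), Rational(-536, 6347))) = Mul(Rational(1558, 45), Rational(305230, 3751077)) = Rational(95109668, 33759693)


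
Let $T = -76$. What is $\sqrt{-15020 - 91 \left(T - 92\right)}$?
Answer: $2 \sqrt{67} \approx 16.371$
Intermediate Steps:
$\sqrt{-15020 - 91 \left(T - 92\right)} = \sqrt{-15020 - 91 \left(-76 - 92\right)} = \sqrt{-15020 - -15288} = \sqrt{-15020 + 15288} = \sqrt{268} = 2 \sqrt{67}$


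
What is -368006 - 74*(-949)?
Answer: -297780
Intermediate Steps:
-368006 - 74*(-949) = -368006 + 70226 = -297780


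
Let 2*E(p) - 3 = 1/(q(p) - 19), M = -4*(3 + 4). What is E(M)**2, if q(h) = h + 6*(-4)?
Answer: 11236/5041 ≈ 2.2289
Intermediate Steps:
M = -28 (M = -4*7 = -28)
q(h) = -24 + h (q(h) = h - 24 = -24 + h)
E(p) = 3/2 + 1/(2*(-43 + p)) (E(p) = 3/2 + 1/(2*((-24 + p) - 19)) = 3/2 + 1/(2*(-43 + p)))
E(M)**2 = ((-128 + 3*(-28))/(2*(-43 - 28)))**2 = ((1/2)*(-128 - 84)/(-71))**2 = ((1/2)*(-1/71)*(-212))**2 = (106/71)**2 = 11236/5041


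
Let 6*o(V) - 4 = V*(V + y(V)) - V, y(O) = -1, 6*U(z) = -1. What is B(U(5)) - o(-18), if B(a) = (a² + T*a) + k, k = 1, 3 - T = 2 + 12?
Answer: -2081/36 ≈ -57.806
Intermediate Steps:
U(z) = -⅙ (U(z) = (⅙)*(-1) = -⅙)
T = -11 (T = 3 - (2 + 12) = 3 - 1*14 = 3 - 14 = -11)
B(a) = 1 + a² - 11*a (B(a) = (a² - 11*a) + 1 = 1 + a² - 11*a)
o(V) = ⅔ - V/6 + V*(-1 + V)/6 (o(V) = ⅔ + (V*(V - 1) - V)/6 = ⅔ + (V*(-1 + V) - V)/6 = ⅔ + (-V + V*(-1 + V))/6 = ⅔ + (-V/6 + V*(-1 + V)/6) = ⅔ - V/6 + V*(-1 + V)/6)
B(U(5)) - o(-18) = (1 + (-⅙)² - 11*(-⅙)) - (⅔ - ⅓*(-18) + (⅙)*(-18)²) = (1 + 1/36 + 11/6) - (⅔ + 6 + (⅙)*324) = 103/36 - (⅔ + 6 + 54) = 103/36 - 1*182/3 = 103/36 - 182/3 = -2081/36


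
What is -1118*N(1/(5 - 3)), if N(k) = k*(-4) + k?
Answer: 1677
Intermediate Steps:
N(k) = -3*k (N(k) = -4*k + k = -3*k)
-1118*N(1/(5 - 3)) = -(-3354)/(5 - 3) = -(-3354)/2 = -1118*(-3/2) = 1677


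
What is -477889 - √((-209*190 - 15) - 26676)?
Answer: -477889 - I*√66401 ≈ -4.7789e+5 - 257.68*I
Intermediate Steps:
-477889 - √((-209*190 - 15) - 26676) = -477889 - √((-39710 - 15) - 26676) = -477889 - √(-39725 - 26676) = -477889 - √(-66401) = -477889 - I*√66401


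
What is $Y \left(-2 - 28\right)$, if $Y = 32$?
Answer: $-960$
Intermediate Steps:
$Y \left(-2 - 28\right) = 32 \left(-2 - 28\right) = 32 \left(-30\right) = -960$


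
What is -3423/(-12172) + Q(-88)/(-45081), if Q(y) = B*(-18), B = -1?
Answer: 17121463/60969548 ≈ 0.28082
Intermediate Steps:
Q(y) = 18 (Q(y) = -1*(-18) = 18)
-3423/(-12172) + Q(-88)/(-45081) = -3423/(-12172) + 18/(-45081) = -3423*(-1/12172) + 18*(-1/45081) = 3423/12172 - 2/5009 = 17121463/60969548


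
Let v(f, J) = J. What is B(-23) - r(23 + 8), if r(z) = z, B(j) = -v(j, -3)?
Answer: -28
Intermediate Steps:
B(j) = 3 (B(j) = -1*(-3) = 3)
B(-23) - r(23 + 8) = 3 - (23 + 8) = 3 - 1*31 = 3 - 31 = -28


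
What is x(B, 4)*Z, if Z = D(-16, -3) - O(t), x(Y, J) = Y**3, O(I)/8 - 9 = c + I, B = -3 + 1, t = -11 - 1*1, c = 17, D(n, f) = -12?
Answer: 992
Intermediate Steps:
t = -12 (t = -11 - 1 = -12)
B = -2
O(I) = 208 + 8*I (O(I) = 72 + 8*(17 + I) = 72 + (136 + 8*I) = 208 + 8*I)
Z = -124 (Z = -12 - (208 + 8*(-12)) = -12 - (208 - 96) = -12 - 1*112 = -12 - 112 = -124)
x(B, 4)*Z = (-2)**3*(-124) = -8*(-124) = 992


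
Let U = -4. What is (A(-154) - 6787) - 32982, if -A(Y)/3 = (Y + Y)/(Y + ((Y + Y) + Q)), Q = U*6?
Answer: -3221443/81 ≈ -39771.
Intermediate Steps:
Q = -24 (Q = -4*6 = -24)
A(Y) = -6*Y/(-24 + 3*Y) (A(Y) = -3*(Y + Y)/(Y + ((Y + Y) - 24)) = -3*2*Y/(Y + (2*Y - 24)) = -3*2*Y/(Y + (-24 + 2*Y)) = -3*2*Y/(-24 + 3*Y) = -6*Y/(-24 + 3*Y))
(A(-154) - 6787) - 32982 = (-2*(-154)/(-8 - 154) - 6787) - 32982 = (-2*(-154)/(-162) - 6787) - 32982 = (-2*(-154)*(-1/162) - 6787) - 32982 = (-154/81 - 6787) - 32982 = -549901/81 - 32982 = -3221443/81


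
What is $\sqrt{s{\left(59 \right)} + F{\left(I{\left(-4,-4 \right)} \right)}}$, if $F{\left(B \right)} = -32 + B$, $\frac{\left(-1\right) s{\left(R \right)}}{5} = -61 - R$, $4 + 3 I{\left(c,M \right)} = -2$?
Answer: $\sqrt{566} \approx 23.791$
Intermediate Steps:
$I{\left(c,M \right)} = -2$ ($I{\left(c,M \right)} = - \frac{4}{3} + \frac{1}{3} \left(-2\right) = - \frac{4}{3} - \frac{2}{3} = -2$)
$s{\left(R \right)} = 305 + 5 R$ ($s{\left(R \right)} = - 5 \left(-61 - R\right) = 305 + 5 R$)
$\sqrt{s{\left(59 \right)} + F{\left(I{\left(-4,-4 \right)} \right)}} = \sqrt{\left(305 + 5 \cdot 59\right) - 34} = \sqrt{\left(305 + 295\right) - 34} = \sqrt{600 - 34} = \sqrt{566}$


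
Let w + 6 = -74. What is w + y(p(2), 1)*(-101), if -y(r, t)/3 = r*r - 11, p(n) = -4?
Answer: 1435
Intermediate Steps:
y(r, t) = 33 - 3*r**2 (y(r, t) = -3*(r*r - 11) = -3*(r**2 - 11) = -3*(-11 + r**2) = 33 - 3*r**2)
w = -80 (w = -6 - 74 = -80)
w + y(p(2), 1)*(-101) = -80 + (33 - 3*(-4)**2)*(-101) = -80 + (33 - 3*16)*(-101) = -80 + (33 - 48)*(-101) = -80 - 15*(-101) = -80 + 1515 = 1435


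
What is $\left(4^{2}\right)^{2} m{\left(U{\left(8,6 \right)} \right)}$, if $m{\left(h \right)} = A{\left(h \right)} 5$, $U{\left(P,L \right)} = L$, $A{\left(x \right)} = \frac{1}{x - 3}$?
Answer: $\frac{1280}{3} \approx 426.67$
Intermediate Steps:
$A{\left(x \right)} = \frac{1}{-3 + x}$
$m{\left(h \right)} = \frac{5}{-3 + h}$ ($m{\left(h \right)} = \frac{1}{-3 + h} 5 = \frac{5}{-3 + h}$)
$\left(4^{2}\right)^{2} m{\left(U{\left(8,6 \right)} \right)} = \left(4^{2}\right)^{2} \frac{5}{-3 + 6} = 16^{2} \cdot \frac{5}{3} = 256 \cdot 5 \cdot \frac{1}{3} = 256 \cdot \frac{5}{3} = \frac{1280}{3}$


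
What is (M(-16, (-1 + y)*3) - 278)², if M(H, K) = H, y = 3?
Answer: 86436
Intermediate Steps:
(M(-16, (-1 + y)*3) - 278)² = (-16 - 278)² = (-294)² = 86436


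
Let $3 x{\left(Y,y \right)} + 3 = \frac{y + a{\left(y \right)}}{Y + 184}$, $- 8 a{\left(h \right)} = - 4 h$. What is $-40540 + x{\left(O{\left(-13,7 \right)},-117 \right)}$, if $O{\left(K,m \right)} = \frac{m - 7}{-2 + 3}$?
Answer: $- \frac{14919205}{368} \approx -40541.0$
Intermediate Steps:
$a{\left(h \right)} = \frac{h}{2}$ ($a{\left(h \right)} = - \frac{\left(-4\right) h}{8} = \frac{h}{2}$)
$O{\left(K,m \right)} = -7 + m$ ($O{\left(K,m \right)} = \frac{-7 + m}{1} = \left(-7 + m\right) 1 = -7 + m$)
$x{\left(Y,y \right)} = -1 + \frac{y}{2 \left(184 + Y\right)}$ ($x{\left(Y,y \right)} = -1 + \frac{\left(y + \frac{y}{2}\right) \frac{1}{Y + 184}}{3} = -1 + \frac{\frac{3 y}{2} \frac{1}{184 + Y}}{3} = -1 + \frac{\frac{3}{2} y \frac{1}{184 + Y}}{3} = -1 + \frac{y}{2 \left(184 + Y\right)}$)
$-40540 + x{\left(O{\left(-13,7 \right)},-117 \right)} = -40540 + \frac{-184 + \frac{1}{2} \left(-117\right) - \left(-7 + 7\right)}{184 + \left(-7 + 7\right)} = -40540 + \frac{-184 - \frac{117}{2} - 0}{184 + 0} = -40540 + \frac{-184 - \frac{117}{2} + 0}{184} = -40540 + \frac{1}{184} \left(- \frac{485}{2}\right) = -40540 - \frac{485}{368} = - \frac{14919205}{368}$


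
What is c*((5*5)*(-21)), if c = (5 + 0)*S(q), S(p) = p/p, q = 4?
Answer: -2625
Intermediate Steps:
S(p) = 1
c = 5 (c = (5 + 0)*1 = 5*1 = 5)
c*((5*5)*(-21)) = 5*((5*5)*(-21)) = 5*(25*(-21)) = 5*(-525) = -2625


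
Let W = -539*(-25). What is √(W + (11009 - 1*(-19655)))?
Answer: √44139 ≈ 210.09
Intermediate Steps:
W = 13475
√(W + (11009 - 1*(-19655))) = √(13475 + (11009 - 1*(-19655))) = √(13475 + (11009 + 19655)) = √(13475 + 30664) = √44139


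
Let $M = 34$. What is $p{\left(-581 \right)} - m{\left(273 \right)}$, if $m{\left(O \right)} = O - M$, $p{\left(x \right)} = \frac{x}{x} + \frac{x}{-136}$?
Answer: $- \frac{31787}{136} \approx -233.73$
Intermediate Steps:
$p{\left(x \right)} = 1 - \frac{x}{136}$ ($p{\left(x \right)} = 1 + x \left(- \frac{1}{136}\right) = 1 - \frac{x}{136}$)
$m{\left(O \right)} = -34 + O$ ($m{\left(O \right)} = O - 34 = -34 + O$)
$p{\left(-581 \right)} - m{\left(273 \right)} = \left(1 - - \frac{581}{136}\right) - \left(-34 + 273\right) = \left(1 + \frac{581}{136}\right) - 239 = \frac{717}{136} - 239 = - \frac{31787}{136}$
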